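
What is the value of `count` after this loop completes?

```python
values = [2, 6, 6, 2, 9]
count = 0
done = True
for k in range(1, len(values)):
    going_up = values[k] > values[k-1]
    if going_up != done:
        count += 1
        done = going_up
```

Count direction changes in [2, 6, 6, 2, 9]
`count` takes the values: 0 → 1 → 2

Answer: 2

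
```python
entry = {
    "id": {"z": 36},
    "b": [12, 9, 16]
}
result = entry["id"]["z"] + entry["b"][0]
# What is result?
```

Trace:
`entry = { ...` → entry = {'id': {'z': 36}, 'b': [12, 9, 16]}
`result = entry["id"]["z"] + entry["b"][0]` → result = 48
So result = 48

Answer: 48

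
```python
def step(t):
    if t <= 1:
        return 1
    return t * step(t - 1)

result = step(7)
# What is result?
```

step(7) = 7 * 6 * 5 * 4 * 3 * 2 * 1 = 5040

Answer: 5040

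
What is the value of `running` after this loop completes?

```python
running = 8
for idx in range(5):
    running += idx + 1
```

Start at 8, add 1 to 5 = 23
`running` takes the values: 8 → 9 → 11 → 14 → 18 → 23

Answer: 23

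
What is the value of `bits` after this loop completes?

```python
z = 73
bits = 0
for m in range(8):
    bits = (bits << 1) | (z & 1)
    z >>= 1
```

Reverse lowest 8 bits of 73
`bits` takes the values: 0 → 1 → 2 → 4 → 9 → 18 → 36 → 73 → 146

Answer: 146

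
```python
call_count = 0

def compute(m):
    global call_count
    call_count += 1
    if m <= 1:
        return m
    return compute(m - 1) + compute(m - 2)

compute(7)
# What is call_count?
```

Calls(m) = 1 + Calls(m-1) + Calls(m-2); Calls(0)=Calls(1)=1. For m=7 this gives 41.

Answer: 41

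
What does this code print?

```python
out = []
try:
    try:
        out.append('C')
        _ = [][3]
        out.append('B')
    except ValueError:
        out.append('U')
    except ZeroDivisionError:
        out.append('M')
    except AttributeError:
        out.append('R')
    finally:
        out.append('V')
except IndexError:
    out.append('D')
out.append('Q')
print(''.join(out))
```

Execution trace: 'C' (inner try body) → 'V' (inner finally) → 'D' (outer except IndexError) → 'Q' (after the try/except). Output: CVDQ

Answer: CVDQ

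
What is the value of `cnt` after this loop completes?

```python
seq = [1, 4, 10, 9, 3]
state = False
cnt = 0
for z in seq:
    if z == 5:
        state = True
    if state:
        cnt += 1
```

Count elements after first 5 in [1, 4, 10, 9, 3]
`cnt` takes the values: 0

Answer: 0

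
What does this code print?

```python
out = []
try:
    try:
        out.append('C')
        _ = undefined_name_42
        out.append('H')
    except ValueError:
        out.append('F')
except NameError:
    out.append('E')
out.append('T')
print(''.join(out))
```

Execution trace: 'C' (try body) → 'E' (outer except NameError) → 'T' (after the try/except). Output: CET

Answer: CET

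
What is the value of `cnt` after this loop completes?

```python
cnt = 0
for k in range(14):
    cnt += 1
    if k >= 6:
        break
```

Loop breaks when k reaches 6, cnt is 7
`cnt` takes the values: 0 → 1 → 2 → 3 → 4 → 5 → 6 → 7

Answer: 7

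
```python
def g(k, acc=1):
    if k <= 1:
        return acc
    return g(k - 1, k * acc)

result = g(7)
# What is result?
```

Accumulator trace (n, acc): (7, 1) -> (6, 7) -> (5, 42) -> (4, 210) -> (3, 840) -> (2, 2520) -> (1, 5040) -> return 5040

Answer: 5040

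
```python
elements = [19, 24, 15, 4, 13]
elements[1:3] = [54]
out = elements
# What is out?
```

Trace:
`elements = [19, 24, 15, 4, 13]` → elements = [19, 24, 15, 4, 13]
`elements[1:3] = [54]` → elements = [19, 54, 4, 13]
`out = elements` → out = [19, 54, 4, 13]
So out = [19, 54, 4, 13]

Answer: [19, 54, 4, 13]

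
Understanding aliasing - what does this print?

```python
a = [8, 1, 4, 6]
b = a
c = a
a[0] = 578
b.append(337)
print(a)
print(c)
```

Key concept: multiple aliases.
Step by step:
`a = [8, 1, 4, 6]` → a = [8, 1, 4, 6]
`b = a` → b = [8, 1, 4, 6] (same object as a)
`c = a` → c = [8, 1, 4, 6] (same object as a, b)
`a[0] = 578` → a = [578, 1, 4, 6] (same object as b, c); b = [578, 1, 4, 6] (same object as a, c); c = [578, 1, 4, 6] (same object as a, b)
`b.append(337)` → a = [578, 1, 4, 6, 337] (same object as b, c); b = [578, 1, 4, 6, 337] (same object as a, c); c = [578, 1, 4, 6, 337] (same object as a, b)
`print(a)` → prints [578, 1, 4, 6, 337]
`print(c)` → prints [578, 1, 4, 6, 337]

Answer:
[578, 1, 4, 6, 337]
[578, 1, 4, 6, 337]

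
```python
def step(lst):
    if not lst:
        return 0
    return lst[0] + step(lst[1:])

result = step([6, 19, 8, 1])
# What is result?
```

6 + 19 + 8 + 1 + 0 = 34

Answer: 34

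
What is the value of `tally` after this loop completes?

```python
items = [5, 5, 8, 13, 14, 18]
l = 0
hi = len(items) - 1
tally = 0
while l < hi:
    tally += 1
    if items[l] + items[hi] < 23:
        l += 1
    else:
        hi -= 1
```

Steps to find pair summing to 23
`tally` takes the values: 0 → 1 → 2 → 3 → 4 → 5

Answer: 5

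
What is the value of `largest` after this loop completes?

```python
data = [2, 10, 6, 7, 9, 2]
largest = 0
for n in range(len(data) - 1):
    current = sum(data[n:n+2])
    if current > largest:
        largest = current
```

Max sum of 2-element window in [2, 10, 6, 7, 9, 2]
`largest` takes the values: 0 → 12 → 16

Answer: 16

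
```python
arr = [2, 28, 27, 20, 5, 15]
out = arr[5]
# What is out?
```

Trace:
`arr = [2, 28, 27, 20, 5, 15]` → arr = [2, 28, 27, 20, 5, 15]
`out = arr[5]` → out = 15
So out = 15

Answer: 15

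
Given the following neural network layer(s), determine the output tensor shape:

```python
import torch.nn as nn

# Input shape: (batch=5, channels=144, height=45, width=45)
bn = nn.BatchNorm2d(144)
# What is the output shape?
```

Input: (5, 144, 45, 45) -> Output: (5, 144, 45, 45)

Answer: (5, 144, 45, 45)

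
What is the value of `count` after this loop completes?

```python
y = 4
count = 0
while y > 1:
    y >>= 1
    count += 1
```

Count right shifts until 1
`count` takes the values: 0 → 1 → 2

Answer: 2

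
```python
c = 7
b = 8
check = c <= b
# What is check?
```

Trace:
`c = 7` → c = 7
`b = 8` → b = 8
`check = c <= b` → check = True
So check = True

Answer: True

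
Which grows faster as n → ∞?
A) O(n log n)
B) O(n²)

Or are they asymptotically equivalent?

O(n log n) vs O(n²): Higher order terms dominate.

Answer: B) O(n²) grows faster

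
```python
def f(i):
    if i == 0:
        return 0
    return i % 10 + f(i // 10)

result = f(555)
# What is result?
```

Sum of digits of 555: 5 + 5 + 5 = 15

Answer: 15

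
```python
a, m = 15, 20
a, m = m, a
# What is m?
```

Trace:
`a, m = 15, 20` → a = 15; m = 20
`a, m = m, a` → a = 20; m = 15
So m = 15

Answer: 15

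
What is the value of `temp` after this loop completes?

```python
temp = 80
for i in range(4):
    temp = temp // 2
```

Halve 4 times: 80 // 2^4 = 5
`temp` takes the values: 80 → 40 → 20 → 10 → 5

Answer: 5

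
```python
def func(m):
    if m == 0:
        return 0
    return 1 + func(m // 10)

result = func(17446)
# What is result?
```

Count of digits of 17446: 5

Answer: 5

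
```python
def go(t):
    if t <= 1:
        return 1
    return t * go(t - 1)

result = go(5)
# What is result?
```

go(5) = 5 * 4 * 3 * 2 * 1 = 120

Answer: 120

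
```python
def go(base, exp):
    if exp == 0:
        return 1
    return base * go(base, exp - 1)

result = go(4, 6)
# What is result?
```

go(4, 6) = 4 * 4 * 4 * 4 * 4 * 4 = 4096

Answer: 4096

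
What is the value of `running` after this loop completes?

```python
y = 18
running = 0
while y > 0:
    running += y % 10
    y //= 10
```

Sum digits of 18
`running` takes the values: 0 → 8 → 9

Answer: 9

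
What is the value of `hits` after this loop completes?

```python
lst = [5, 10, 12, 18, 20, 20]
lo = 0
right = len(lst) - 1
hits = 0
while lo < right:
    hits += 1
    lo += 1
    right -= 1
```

Iterations until pointers meet (list length 6)
`hits` takes the values: 0 → 1 → 2 → 3

Answer: 3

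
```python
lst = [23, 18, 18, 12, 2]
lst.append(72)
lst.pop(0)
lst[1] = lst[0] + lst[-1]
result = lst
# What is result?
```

Trace:
`lst = [23, 18, 18, 12, 2]` → lst = [23, 18, 18, 12, 2]
`lst.append(72)` → lst = [23, 18, 18, 12, 2, 72]
`lst.pop(0)` → lst = [18, 18, 12, 2, 72]
`lst[1] = lst[0] + lst[-1]` → lst = [18, 90, 12, 2, 72]
`result = lst` → result = [18, 90, 12, 2, 72]
So result = [18, 90, 12, 2, 72]

Answer: [18, 90, 12, 2, 72]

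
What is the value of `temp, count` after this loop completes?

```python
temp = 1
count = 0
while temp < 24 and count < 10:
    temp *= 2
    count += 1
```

Double until >= 24 or 10 iterations
`temp, count` takes the values: (1, 0) → (2, 0) → (2, 1) → (4, 1) → (4, 2) → (8, 2) → (8, 3) → (16, 3) → (16, 4) → (32, 4) → (32, 5)

Answer: 32, 5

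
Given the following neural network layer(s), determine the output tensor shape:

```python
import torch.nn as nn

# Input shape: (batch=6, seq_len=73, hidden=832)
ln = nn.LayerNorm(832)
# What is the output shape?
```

Input: (6, 73, 832) -> Output: (6, 73, 832)

Answer: (6, 73, 832)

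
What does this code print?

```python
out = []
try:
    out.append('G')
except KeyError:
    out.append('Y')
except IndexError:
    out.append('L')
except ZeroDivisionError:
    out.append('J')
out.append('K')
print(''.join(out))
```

Execution trace: 'G' (try body, no exception) → 'K' (after the try/except). Output: GK

Answer: GK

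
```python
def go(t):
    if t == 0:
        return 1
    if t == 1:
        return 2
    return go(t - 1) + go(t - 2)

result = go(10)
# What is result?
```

Build up from base cases: go(0)=1, go(1)=2, go(2)=3, go(3)=5, go(4)=8, go(5)=13, go(6)=21, ..., go(10)=144

Answer: 144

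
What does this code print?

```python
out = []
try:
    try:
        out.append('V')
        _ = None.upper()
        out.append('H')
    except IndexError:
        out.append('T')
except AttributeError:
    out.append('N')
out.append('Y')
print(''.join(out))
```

Execution trace: 'V' (try body) → 'N' (outer except AttributeError) → 'Y' (after the try/except). Output: VNY

Answer: VNY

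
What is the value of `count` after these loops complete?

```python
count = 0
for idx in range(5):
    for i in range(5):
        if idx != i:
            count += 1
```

5² - 5 (exclude diagonal)
`count` takes the values: 0 → 1 → 2 → 3 → 4 → 5 → 6 → 7 → 8 → 9 → 10 → 11 → 12 → 13 → 14 → 15 → 16 → 17 → 18 → 19 → 20

Answer: 20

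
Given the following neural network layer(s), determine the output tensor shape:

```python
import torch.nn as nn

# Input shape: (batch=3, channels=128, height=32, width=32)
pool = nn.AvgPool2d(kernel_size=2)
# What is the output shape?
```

Input: (3, 128, 32, 32) -> Output: (3, 128, 16, 16)

Answer: (3, 128, 16, 16)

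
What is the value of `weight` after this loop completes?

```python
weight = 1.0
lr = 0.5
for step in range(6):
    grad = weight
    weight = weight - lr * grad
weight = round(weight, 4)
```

Gradient descent: w = 1.0 * (1 - 0.5)^6
`weight` takes the values: 1.0 → 0.5 → 0.25 → 0.125 → 0.0625 → 0.03125 → 0.015625 → 0.0156

Answer: 0.0156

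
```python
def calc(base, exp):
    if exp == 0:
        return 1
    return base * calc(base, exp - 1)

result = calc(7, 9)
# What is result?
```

calc(7, 9) = 7 * 7 * 7 * 7 * 7 * 7 * 7 * 7 * 7 = 40353607

Answer: 40353607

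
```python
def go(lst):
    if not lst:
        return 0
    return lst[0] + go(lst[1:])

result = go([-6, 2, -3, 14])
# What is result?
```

(-6) + 2 + (-3) + 14 + 0 = 7

Answer: 7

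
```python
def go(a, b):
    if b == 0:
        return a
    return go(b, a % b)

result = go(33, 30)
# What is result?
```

go(33, 30) -> go(30, 3) -> go(3, 0) -> 3

Answer: 3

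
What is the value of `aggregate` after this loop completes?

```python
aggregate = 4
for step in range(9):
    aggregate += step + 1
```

Start at 4, add 1 to 9 = 49
`aggregate` takes the values: 4 → 5 → 7 → 10 → 14 → 19 → 25 → 32 → 40 → 49

Answer: 49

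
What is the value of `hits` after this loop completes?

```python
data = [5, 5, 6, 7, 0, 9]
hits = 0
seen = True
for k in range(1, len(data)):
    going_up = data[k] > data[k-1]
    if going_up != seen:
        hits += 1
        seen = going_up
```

Count direction changes in [5, 5, 6, 7, 0, 9]
`hits` takes the values: 0 → 1 → 2 → 3 → 4

Answer: 4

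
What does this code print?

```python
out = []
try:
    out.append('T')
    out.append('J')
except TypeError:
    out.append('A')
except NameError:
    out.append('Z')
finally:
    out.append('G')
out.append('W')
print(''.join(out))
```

Execution trace: 'T' (try body) → 'J' (try body, no exception) → 'G' (finally) → 'W' (after the try/except). Output: TJGW

Answer: TJGW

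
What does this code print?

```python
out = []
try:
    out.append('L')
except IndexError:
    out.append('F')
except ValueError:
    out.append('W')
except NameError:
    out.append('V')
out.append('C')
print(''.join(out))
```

Execution trace: 'L' (try body, no exception) → 'C' (after the try/except). Output: LC

Answer: LC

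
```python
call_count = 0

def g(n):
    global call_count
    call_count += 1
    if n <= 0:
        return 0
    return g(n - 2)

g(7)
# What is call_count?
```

Linear recursion stepping by 2: 5 calls from n=7 down to ≤0.

Answer: 5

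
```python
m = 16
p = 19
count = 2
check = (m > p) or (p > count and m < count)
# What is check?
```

Trace:
`m = 16` → m = 16
`p = 19` → p = 19
`count = 2` → count = 2
`check = (m > p) or (p > count and m < count)` → check = False
So check = False

Answer: False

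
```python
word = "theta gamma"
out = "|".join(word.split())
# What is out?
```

Trace:
`word = "theta gamma"` → word = 'theta gamma'
`out = "|".join(word.split())` → out = 'theta|gamma'
So out = 'theta|gamma'

Answer: 'theta|gamma'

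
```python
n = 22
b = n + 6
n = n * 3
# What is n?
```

Trace:
`n = 22` → n = 22
`b = n + 6` → b = 28
`n = n * 3` → n = 66
So n = 66

Answer: 66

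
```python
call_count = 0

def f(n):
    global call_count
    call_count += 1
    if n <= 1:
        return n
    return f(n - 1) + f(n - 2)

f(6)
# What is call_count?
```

Calls(n) = 1 + Calls(n-1) + Calls(n-2); Calls(0)=Calls(1)=1. For n=6 this gives 25.

Answer: 25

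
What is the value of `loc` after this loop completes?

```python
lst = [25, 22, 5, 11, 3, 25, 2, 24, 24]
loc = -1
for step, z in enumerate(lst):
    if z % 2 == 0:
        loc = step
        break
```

First even number index in [25, 22, 5, 11, 3, 25, 2, 24, 24]
`loc` takes the values: -1 → 1

Answer: 1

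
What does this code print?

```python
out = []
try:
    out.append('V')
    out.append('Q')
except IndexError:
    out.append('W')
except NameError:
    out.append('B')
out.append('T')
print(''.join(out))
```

Execution trace: 'V' (try body) → 'Q' (try body, no exception) → 'T' (after the try/except). Output: VQT

Answer: VQT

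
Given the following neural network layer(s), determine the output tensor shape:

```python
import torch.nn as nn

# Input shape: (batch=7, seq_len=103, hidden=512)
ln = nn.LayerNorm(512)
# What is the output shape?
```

Input: (7, 103, 512) -> Output: (7, 103, 512)

Answer: (7, 103, 512)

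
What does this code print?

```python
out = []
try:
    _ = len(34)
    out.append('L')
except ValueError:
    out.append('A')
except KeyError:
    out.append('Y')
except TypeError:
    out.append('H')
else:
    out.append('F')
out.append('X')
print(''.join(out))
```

Execution trace: 'H' (except TypeError) → 'X' (after the try/except). Output: HX

Answer: HX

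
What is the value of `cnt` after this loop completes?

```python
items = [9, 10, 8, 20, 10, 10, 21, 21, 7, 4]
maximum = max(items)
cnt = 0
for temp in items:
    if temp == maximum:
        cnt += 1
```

Count of max value 21 in [9, 10, 8, 20, 10, 10, 21, 21, 7, 4]
`cnt` takes the values: 0 → 1 → 2

Answer: 2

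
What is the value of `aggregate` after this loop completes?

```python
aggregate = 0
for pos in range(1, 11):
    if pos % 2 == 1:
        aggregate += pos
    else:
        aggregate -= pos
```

Add odd, subtract even
`aggregate` takes the values: 0 → 1 → -1 → 2 → -2 → 3 → -3 → 4 → -4 → 5 → -5

Answer: -5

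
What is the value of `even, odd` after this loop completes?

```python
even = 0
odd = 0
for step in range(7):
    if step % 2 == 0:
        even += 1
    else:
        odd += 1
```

Count evens and odds in range(7)
`even, odd` takes the values: (0, 0) → (1, 0) → (1, 1) → (2, 1) → (2, 2) → (3, 2) → (3, 3) → (4, 3)

Answer: 4, 3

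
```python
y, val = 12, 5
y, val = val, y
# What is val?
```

Trace:
`y, val = 12, 5` → y = 12; val = 5
`y, val = val, y` → y = 5; val = 12
So val = 12

Answer: 12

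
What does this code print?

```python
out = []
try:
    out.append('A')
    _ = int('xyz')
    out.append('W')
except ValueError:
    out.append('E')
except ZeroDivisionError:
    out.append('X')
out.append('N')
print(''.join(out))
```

Execution trace: 'A' (try body) → 'E' (except ValueError) → 'N' (after the try/except). Output: AEN

Answer: AEN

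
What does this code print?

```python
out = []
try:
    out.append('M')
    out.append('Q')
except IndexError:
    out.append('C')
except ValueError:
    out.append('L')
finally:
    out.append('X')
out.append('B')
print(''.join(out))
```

Execution trace: 'M' (try body) → 'Q' (try body, no exception) → 'X' (finally) → 'B' (after the try/except). Output: MQXB

Answer: MQXB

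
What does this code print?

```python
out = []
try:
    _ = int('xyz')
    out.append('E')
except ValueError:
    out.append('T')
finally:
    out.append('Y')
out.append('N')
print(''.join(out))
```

Execution trace: 'T' (except ValueError) → 'Y' (finally) → 'N' (after the try/except). Output: TYN

Answer: TYN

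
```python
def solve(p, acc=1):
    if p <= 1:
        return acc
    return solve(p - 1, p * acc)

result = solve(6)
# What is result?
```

Accumulator trace (n, acc): (6, 1) -> (5, 6) -> (4, 30) -> (3, 120) -> (2, 360) -> (1, 720) -> return 720

Answer: 720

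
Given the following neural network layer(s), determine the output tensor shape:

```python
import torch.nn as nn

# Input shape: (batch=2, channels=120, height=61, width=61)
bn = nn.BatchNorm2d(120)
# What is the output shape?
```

Input: (2, 120, 61, 61) -> Output: (2, 120, 61, 61)

Answer: (2, 120, 61, 61)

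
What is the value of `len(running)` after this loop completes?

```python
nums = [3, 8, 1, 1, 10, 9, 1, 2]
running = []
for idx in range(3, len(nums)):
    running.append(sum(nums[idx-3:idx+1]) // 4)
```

Number of 4-element averages
`running` takes the values: [] → [3] → [3, 5] → [3, 5, 5] → [3, 5, 5, 5] → [3, 5, 5, 5, 5]
So `len(running)` = 5

Answer: 5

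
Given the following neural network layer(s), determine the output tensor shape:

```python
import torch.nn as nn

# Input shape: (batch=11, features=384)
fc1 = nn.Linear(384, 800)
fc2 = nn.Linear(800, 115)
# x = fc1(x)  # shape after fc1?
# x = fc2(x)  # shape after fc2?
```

Input: (11, 384) -> after fc1: (11, 800) -> Output: (11, 115)

Answer: (11, 115)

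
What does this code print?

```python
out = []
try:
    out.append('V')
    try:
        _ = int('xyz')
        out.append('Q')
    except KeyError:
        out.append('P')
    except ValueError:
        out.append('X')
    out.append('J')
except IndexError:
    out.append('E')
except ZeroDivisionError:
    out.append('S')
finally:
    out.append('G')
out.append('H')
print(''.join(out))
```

Execution trace: 'V' (try body) → 'X' (inner except ValueError) → 'J' (try body, no exception) → 'G' (finally) → 'H' (after the try/except). Output: VXJGH

Answer: VXJGH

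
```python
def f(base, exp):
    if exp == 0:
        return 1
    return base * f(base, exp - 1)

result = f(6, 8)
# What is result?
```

f(6, 8) = 6 * 6 * 6 * 6 * 6 * 6 * 6 * 6 = 1679616

Answer: 1679616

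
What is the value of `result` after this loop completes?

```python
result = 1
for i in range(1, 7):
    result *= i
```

6! = 720
`result` takes the values: 1 → 2 → 6 → 24 → 120 → 720

Answer: 720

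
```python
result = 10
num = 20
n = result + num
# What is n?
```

Trace:
`result = 10` → result = 10
`num = 20` → num = 20
`n = result + num` → n = 30
So n = 30

Answer: 30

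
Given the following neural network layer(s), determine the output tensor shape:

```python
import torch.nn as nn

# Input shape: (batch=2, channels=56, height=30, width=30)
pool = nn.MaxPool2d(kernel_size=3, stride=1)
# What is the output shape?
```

Input: (2, 56, 30, 30) -> Output: (2, 56, 28, 28)

Answer: (2, 56, 28, 28)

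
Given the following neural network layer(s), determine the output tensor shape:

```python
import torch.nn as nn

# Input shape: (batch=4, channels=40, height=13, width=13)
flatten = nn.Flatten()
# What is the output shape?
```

Input: (4, 40, 13, 13) -> Output: (4, 6760)

Answer: (4, 6760)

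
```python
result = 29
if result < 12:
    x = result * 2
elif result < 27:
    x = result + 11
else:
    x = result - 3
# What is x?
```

Trace:
`result = 29` → result = 29
`if result < 12: ...` → result < 12 is False, result < 27 is False, take else branch → x = 26
So x = 26

Answer: 26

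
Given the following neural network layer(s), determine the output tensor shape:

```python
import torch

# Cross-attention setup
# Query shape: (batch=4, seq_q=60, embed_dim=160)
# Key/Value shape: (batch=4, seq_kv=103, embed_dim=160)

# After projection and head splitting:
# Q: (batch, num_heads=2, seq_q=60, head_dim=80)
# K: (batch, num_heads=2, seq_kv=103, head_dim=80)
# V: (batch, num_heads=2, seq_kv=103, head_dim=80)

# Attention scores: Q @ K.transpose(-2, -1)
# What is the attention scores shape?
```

Input: (4, 60, 160) -> Output: (4, 2, 60, 103)

Answer: (4, 2, 60, 103)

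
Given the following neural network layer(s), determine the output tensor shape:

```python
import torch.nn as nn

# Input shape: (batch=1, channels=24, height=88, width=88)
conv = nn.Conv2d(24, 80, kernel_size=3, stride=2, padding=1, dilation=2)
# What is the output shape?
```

Input: (1, 24, 88, 88) -> Output: (1, 80, 43, 43)

Answer: (1, 80, 43, 43)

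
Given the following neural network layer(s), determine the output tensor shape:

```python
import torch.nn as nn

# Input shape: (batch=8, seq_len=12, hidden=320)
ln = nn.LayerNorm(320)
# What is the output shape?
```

Input: (8, 12, 320) -> Output: (8, 12, 320)

Answer: (8, 12, 320)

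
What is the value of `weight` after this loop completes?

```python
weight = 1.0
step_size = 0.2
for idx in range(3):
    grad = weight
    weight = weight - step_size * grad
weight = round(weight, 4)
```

Gradient descent: w = 1.0 * (1 - 0.2)^3
`weight` takes the values: 1.0 → 0.8 → 0.64 → 0.512

Answer: 0.512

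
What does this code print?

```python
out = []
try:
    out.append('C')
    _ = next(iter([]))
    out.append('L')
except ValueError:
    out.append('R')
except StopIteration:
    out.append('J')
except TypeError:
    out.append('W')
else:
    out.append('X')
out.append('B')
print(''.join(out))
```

Execution trace: 'C' (try body) → 'J' (except StopIteration) → 'B' (after the try/except). Output: CJB

Answer: CJB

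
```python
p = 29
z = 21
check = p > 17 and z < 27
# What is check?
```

Trace:
`p = 29` → p = 29
`z = 21` → z = 21
`check = p > 17 and z < 27` → check = True
So check = True

Answer: True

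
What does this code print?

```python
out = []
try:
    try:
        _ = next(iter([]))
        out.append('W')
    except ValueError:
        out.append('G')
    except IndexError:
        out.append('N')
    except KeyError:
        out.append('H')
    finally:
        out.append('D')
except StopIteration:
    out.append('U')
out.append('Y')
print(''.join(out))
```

Execution trace: 'D' (finally) → 'U' (outer except StopIteration) → 'Y' (after the try/except). Output: DUY

Answer: DUY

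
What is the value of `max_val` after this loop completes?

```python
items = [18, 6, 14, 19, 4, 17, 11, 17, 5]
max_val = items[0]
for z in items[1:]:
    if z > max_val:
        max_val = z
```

Maximum of [18, 6, 14, 19, 4, 17, 11, 17, 5]
`max_val` takes the values: 18 → 19

Answer: 19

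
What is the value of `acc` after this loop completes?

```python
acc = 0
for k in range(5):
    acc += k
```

Sum of 0 to 4 = 10
`acc` takes the values: 0 → 1 → 3 → 6 → 10

Answer: 10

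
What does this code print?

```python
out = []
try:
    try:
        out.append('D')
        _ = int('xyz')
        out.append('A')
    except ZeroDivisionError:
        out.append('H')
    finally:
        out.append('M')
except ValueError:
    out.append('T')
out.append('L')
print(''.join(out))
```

Execution trace: 'D' (try body) → 'M' (finally) → 'T' (outer except ValueError) → 'L' (after the try/except). Output: DMTL

Answer: DMTL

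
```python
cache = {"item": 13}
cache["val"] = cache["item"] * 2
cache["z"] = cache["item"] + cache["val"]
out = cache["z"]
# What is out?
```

Trace:
`cache = {"item": 13}` → cache = {'item': 13}
`cache["val"] = cache["item"] * 2` → cache = {'item': 13, 'val': 26}
`cache["z"] = cache["item"] + cache["val"]` → cache = {'item': 13, 'val': 26, 'z': 39}
`out = cache["z"]` → out = 39
So out = 39

Answer: 39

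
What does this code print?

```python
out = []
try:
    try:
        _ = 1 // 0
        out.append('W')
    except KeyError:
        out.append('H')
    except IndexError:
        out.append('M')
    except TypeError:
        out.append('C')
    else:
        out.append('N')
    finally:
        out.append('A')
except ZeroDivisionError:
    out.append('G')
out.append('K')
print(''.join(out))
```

Execution trace: 'A' (finally) → 'G' (outer except ZeroDivisionError) → 'K' (after the try/except). Output: AGK

Answer: AGK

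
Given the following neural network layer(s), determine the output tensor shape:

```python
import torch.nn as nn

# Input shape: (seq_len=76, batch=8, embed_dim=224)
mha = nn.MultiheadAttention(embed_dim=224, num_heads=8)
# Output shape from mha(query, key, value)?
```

Input: (76, 8, 224) -> Output: (76, 8, 224)

Answer: (76, 8, 224)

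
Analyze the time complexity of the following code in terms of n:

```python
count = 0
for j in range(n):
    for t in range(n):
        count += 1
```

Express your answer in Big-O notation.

Each loop level contributes: n × n. Multiplying the contributions gives O(n^2).

Answer: O(n^2)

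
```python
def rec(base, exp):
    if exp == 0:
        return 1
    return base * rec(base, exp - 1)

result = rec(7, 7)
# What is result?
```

rec(7, 7) = 7 * 7 * 7 * 7 * 7 * 7 * 7 = 823543

Answer: 823543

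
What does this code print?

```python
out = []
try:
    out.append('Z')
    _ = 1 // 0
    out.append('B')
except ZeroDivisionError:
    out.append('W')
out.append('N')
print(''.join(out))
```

Execution trace: 'Z' (try body) → 'W' (except ZeroDivisionError) → 'N' (after the try/except). Output: ZWN

Answer: ZWN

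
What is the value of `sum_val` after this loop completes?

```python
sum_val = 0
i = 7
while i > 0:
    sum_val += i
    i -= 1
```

Sum 7 down to 1
`sum_val` takes the values: 0 → 7 → 13 → 18 → 22 → 25 → 27 → 28

Answer: 28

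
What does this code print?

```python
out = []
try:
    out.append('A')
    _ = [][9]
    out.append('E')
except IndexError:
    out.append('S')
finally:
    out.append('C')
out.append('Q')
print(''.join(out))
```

Execution trace: 'A' (try body) → 'S' (except IndexError) → 'C' (finally) → 'Q' (after the try/except). Output: ASCQ

Answer: ASCQ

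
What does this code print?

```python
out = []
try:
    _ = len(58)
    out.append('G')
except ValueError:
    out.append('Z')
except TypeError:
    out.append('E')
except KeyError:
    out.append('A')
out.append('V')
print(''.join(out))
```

Execution trace: 'E' (except TypeError) → 'V' (after the try/except). Output: EV

Answer: EV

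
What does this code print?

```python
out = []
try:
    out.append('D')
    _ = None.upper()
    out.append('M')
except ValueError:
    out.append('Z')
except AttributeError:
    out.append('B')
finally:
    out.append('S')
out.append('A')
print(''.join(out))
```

Execution trace: 'D' (try body) → 'B' (except AttributeError) → 'S' (finally) → 'A' (after the try/except). Output: DBSA

Answer: DBSA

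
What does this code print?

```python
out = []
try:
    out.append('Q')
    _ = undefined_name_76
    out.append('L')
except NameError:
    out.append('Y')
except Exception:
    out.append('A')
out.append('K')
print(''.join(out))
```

Execution trace: 'Q' (try body) → 'Y' (except NameError) → 'K' (after the try/except). Output: QYK

Answer: QYK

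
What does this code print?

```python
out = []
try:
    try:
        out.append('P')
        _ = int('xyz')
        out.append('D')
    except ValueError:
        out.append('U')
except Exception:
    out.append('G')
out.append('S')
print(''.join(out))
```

Execution trace: 'P' (inner try body) → 'U' (inner except ValueError) → 'S' (after the try/except). Output: PUS

Answer: PUS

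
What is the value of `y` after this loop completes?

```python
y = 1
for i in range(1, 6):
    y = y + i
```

Start at 1, add 1 through 5
`y` takes the values: 1 → 2 → 4 → 7 → 11 → 16

Answer: 16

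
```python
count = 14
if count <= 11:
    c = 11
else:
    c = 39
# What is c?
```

Trace:
`count = 14` → count = 14
`if count <= 11: ...` → count <= 11 is False, take else branch → c = 39
So c = 39

Answer: 39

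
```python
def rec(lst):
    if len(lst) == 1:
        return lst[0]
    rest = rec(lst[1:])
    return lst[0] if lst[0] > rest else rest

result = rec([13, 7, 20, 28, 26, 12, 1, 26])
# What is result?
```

Recursive max over [13, 7, 20, 28, 26, 12, 1, 26] = 28

Answer: 28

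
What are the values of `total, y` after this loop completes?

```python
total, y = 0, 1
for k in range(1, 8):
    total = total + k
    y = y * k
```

Sum and factorial of 1 to 7
`total, y` takes the values: (0, 1) → (1, 1) → (3, 1) → (3, 2) → (6, 2) → (6, 6) → (10, 6) → (10, 24) → (15, 24) → (15, 120) → (21, 120) → (21, 720) → (28, 720) → (28, 5040)

Answer: 28, 5040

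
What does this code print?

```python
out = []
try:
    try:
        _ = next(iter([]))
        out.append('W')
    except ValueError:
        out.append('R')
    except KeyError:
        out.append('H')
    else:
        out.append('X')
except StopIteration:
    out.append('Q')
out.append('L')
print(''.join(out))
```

Execution trace: 'Q' (outer except StopIteration) → 'L' (after the try/except). Output: QL

Answer: QL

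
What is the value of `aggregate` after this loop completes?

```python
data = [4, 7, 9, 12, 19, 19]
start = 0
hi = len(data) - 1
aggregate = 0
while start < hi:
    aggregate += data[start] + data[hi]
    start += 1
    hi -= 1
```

Sum of pairs from ends
`aggregate` takes the values: 0 → 23 → 49 → 70

Answer: 70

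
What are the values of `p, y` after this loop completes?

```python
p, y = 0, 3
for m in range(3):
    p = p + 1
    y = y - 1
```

p goes 0→3, y goes 3→0
`p, y` takes the values: (0, 3) → (1, 3) → (1, 2) → (2, 2) → (2, 1) → (3, 1) → (3, 0)

Answer: 3, 0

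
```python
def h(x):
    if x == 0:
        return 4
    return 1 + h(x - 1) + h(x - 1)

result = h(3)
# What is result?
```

h(x) = 1 + 2·h(x-1), h(0)=4. Closed form: (4+1)·2^3 - 1 = 39.

Answer: 39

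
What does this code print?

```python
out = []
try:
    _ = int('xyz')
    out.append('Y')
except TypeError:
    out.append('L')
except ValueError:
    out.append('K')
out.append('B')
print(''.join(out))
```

Execution trace: 'K' (except ValueError) → 'B' (after the try/except). Output: KB

Answer: KB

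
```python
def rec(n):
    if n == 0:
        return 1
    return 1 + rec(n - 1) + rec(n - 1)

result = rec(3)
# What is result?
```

rec(n) = 1 + 2·rec(n-1), rec(0)=1. Closed form: (1+1)·2^3 - 1 = 15.

Answer: 15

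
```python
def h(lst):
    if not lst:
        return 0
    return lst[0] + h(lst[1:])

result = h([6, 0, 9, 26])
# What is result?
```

6 + 0 + 9 + 26 + 0 = 41

Answer: 41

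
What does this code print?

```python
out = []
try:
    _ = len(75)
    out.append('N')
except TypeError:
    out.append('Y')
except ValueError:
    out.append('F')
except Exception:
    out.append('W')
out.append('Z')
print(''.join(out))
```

Execution trace: 'Y' (except TypeError) → 'Z' (after the try/except). Output: YZ

Answer: YZ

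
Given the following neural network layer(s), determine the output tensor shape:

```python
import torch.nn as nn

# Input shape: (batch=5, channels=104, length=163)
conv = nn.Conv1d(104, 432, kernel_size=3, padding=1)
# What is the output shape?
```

Input: (5, 104, 163) -> Output: (5, 432, 163)

Answer: (5, 432, 163)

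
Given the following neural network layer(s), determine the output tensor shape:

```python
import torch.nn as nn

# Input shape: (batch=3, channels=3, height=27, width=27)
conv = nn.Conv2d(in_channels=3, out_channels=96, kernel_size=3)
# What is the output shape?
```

Input: (3, 3, 27, 27) -> Output: (3, 96, 25, 25)

Answer: (3, 96, 25, 25)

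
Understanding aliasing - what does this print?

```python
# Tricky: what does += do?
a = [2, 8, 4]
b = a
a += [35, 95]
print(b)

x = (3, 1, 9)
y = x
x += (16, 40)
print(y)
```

Key concept: += behavior differs for mutable vs immutable.
Step by step:
`a = [2, 8, 4]` → a = [2, 8, 4]
`b = a` → b = [2, 8, 4] (same object as a)
`a += [35, 95]` → a = [2, 8, 4, 35, 95] (same object as b); b = [2, 8, 4, 35, 95] (same object as a)
`print(b)` → prints [2, 8, 4, 35, 95]
`x = (3, 1, 9)` → x = (3, 1, 9)
`y = x` → y = (3, 1, 9)
`x += (16, 40)` → x = (3, 1, 9, 16, 40)
`print(y)` → prints (3, 1, 9)

Answer:
[2, 8, 4, 35, 95]
(3, 1, 9)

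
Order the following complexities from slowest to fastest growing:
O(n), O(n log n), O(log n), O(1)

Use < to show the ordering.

Ordered by growth rate: O(1) < O(log n) < O(n) < O(n log n)

Answer: O(1) < O(log n) < O(n) < O(n log n)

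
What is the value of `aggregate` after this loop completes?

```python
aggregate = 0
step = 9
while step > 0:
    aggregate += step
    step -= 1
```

Sum 9 down to 1
`aggregate` takes the values: 0 → 9 → 17 → 24 → 30 → 35 → 39 → 42 → 44 → 45

Answer: 45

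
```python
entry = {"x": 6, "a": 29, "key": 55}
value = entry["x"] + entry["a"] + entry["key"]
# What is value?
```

Trace:
`entry = {"x": 6, "a": 29, "key": 55}` → entry = {'x': 6, 'a': 29, 'key': 55}
`value = entry["x"] + entry["a"] + entry["key"]` → value = 90
So value = 90

Answer: 90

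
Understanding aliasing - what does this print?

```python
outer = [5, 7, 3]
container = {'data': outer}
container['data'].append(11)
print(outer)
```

Key concept: dict holds reference to list.
Step by step:
`outer = [5, 7, 3]` → outer = [5, 7, 3]
`container = {'data': outer}` → container = {'data': [5, 7, 3]}
`container['data'].append(11)` → outer = [5, 7, 3, 11]; container = {'data': [5, 7, 3, 11]}
`print(outer)` → prints [5, 7, 3, 11]

Answer: [5, 7, 3, 11]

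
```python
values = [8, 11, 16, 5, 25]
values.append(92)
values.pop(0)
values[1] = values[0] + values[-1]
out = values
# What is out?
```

Trace:
`values = [8, 11, 16, 5, 25]` → values = [8, 11, 16, 5, 25]
`values.append(92)` → values = [8, 11, 16, 5, 25, 92]
`values.pop(0)` → values = [11, 16, 5, 25, 92]
`values[1] = values[0] + values[-1]` → values = [11, 103, 5, 25, 92]
`out = values` → out = [11, 103, 5, 25, 92]
So out = [11, 103, 5, 25, 92]

Answer: [11, 103, 5, 25, 92]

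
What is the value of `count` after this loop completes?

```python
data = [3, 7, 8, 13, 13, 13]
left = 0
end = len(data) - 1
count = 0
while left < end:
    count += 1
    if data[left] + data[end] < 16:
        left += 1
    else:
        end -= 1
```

Steps to find pair summing to 16
`count` takes the values: 0 → 1 → 2 → 3 → 4 → 5

Answer: 5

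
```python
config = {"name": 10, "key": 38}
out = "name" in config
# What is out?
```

Trace:
`config = {"name": 10, "key": 38}` → config = {'name': 10, 'key': 38}
`out = "name" in config` → out = True
So out = True

Answer: True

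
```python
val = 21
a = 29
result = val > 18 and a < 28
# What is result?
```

Trace:
`val = 21` → val = 21
`a = 29` → a = 29
`result = val > 18 and a < 28` → result = False
So result = False

Answer: False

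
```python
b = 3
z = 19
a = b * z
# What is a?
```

Trace:
`b = 3` → b = 3
`z = 19` → z = 19
`a = b * z` → a = 57
So a = 57

Answer: 57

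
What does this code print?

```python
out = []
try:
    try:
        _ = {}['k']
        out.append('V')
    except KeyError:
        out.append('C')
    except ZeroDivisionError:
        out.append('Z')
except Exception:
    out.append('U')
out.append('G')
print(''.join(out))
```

Execution trace: 'C' (inner except KeyError) → 'G' (after the try/except). Output: CG

Answer: CG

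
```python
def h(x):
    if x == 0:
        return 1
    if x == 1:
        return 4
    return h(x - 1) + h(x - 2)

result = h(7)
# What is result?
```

Build up from base cases: h(0)=1, h(1)=4, h(2)=5, h(3)=9, h(4)=14, h(5)=23, h(6)=37, ..., h(7)=60

Answer: 60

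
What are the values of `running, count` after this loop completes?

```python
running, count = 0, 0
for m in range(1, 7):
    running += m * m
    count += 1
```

Sum of squares and count
`running, count` takes the values: (0, 0) → (1, 0) → (1, 1) → (5, 1) → (5, 2) → (14, 2) → (14, 3) → (30, 3) → (30, 4) → (55, 4) → (55, 5) → (91, 5) → (91, 6)

Answer: 91, 6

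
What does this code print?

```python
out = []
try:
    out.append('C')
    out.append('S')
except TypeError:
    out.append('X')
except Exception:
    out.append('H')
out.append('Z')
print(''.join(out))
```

Execution trace: 'C' (try body) → 'S' (try body, no exception) → 'Z' (after the try/except). Output: CSZ

Answer: CSZ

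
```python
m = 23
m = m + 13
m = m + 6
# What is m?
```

Trace:
`m = 23` → m = 23
`m = m + 13` → m = 36
`m = m + 6` → m = 42
So m = 42

Answer: 42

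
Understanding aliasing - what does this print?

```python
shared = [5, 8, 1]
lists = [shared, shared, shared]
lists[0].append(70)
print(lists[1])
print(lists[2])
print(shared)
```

Key concept: list of same reference.
Step by step:
`shared = [5, 8, 1]` → shared = [5, 8, 1]
`lists = [shared, shared, shared]` → lists = [[5, 8, 1], [5, 8, 1], [5, 8, 1]]
`lists[0].append(70)` → shared = [5, 8, 1, 70]; lists = [[5, 8, 1, 70], [5, 8, 1, 70], [5, 8, 1, 70]]
`print(lists[1])` → prints [5, 8, 1, 70]
`print(lists[2])` → prints [5, 8, 1, 70]
`print(shared)` → prints [5, 8, 1, 70]

Answer:
[5, 8, 1, 70]
[5, 8, 1, 70]
[5, 8, 1, 70]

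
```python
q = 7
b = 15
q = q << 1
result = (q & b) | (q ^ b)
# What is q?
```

Trace:
`q = 7` → q = 7
`b = 15` → b = 15
`q = q << 1` → q = 14
`result = (q & b) | (q ^ b)` → result = 15
So q = 14

Answer: 14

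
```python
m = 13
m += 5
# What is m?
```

Trace:
`m = 13` → m = 13
`m += 5` → m = 18
So m = 18

Answer: 18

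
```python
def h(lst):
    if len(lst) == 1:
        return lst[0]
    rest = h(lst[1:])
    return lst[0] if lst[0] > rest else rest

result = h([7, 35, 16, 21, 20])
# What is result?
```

Recursive max over [7, 35, 16, 21, 20] = 35

Answer: 35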